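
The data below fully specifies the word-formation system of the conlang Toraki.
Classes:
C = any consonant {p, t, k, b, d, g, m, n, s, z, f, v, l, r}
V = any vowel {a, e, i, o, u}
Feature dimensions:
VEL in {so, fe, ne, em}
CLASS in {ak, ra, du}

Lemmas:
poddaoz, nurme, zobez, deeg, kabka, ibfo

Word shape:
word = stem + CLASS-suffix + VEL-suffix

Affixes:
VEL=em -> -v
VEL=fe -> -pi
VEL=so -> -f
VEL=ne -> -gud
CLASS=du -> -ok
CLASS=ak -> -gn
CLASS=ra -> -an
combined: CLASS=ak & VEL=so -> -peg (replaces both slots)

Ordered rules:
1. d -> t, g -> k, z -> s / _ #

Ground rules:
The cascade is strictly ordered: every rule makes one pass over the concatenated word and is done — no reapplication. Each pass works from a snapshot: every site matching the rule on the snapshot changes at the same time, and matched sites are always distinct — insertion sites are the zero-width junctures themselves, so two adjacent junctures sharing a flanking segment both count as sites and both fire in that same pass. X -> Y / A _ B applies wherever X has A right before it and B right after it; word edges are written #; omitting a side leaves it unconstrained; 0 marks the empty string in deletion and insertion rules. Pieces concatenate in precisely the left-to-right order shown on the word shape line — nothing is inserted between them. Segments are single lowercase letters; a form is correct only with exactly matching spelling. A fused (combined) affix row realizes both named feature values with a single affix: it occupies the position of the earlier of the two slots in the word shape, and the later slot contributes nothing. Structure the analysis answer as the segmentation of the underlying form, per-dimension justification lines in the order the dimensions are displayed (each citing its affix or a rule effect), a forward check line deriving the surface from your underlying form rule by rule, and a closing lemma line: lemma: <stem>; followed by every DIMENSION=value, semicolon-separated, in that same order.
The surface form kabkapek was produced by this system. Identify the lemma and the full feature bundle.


underlying: kabka-peg
VEL=so - signalled by the combined affix row
CLASS=ak - signalled by the combined affix row
check: kabkapeg -> kabkapek
lemma: kabka; VEL=so; CLASS=ak


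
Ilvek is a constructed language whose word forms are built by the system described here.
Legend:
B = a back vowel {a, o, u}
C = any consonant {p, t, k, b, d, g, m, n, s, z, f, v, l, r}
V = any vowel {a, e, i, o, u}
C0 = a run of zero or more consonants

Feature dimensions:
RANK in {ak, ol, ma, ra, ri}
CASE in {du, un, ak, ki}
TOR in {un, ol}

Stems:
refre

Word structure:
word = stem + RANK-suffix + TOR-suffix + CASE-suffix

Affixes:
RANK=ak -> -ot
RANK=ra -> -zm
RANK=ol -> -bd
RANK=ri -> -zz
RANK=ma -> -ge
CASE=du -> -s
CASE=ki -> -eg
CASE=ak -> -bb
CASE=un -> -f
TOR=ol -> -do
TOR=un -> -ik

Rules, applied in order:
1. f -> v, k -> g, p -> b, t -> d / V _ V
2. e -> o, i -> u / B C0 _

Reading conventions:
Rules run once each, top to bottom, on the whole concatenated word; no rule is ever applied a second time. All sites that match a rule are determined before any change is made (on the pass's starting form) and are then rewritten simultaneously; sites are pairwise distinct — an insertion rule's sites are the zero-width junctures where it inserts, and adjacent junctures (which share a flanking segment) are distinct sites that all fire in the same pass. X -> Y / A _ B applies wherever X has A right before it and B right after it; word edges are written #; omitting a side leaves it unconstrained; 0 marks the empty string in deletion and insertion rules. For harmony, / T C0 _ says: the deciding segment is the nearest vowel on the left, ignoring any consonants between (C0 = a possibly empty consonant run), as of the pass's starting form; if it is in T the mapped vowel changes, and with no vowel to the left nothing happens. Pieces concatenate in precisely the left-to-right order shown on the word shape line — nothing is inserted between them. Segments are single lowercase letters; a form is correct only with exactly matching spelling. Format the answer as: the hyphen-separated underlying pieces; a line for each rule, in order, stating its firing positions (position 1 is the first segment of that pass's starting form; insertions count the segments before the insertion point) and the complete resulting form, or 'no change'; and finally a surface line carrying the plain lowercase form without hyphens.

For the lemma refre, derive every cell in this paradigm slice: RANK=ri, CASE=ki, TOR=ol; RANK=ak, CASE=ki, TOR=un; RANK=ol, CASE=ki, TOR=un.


cell RANK=ri, CASE=ki, TOR=ol:
underlying: refre-zz-do-eg
1. f -> v, k -> g, p -> b, t -> d / V _ V: no change
2. e -> o, i -> u / B C0 _: fires at position(s) 10: refrezzdoog
surface: refrezzdoog

cell RANK=ak, CASE=ki, TOR=un:
underlying: refre-ot-ik-eg
1. f -> v, k -> g, p -> b, t -> d / V _ V: fires at position(s) 7, 9: refreodigeg
2. e -> o, i -> u / B C0 _: fires at position(s) 8: refreodugeg
surface: refreodugeg

cell RANK=ol, CASE=ki, TOR=un:
underlying: refre-bd-ik-eg
1. f -> v, k -> g, p -> b, t -> d / V _ V: fires at position(s) 9: refrebdigeg
2. e -> o, i -> u / B C0 _: no change
surface: refrebdigeg


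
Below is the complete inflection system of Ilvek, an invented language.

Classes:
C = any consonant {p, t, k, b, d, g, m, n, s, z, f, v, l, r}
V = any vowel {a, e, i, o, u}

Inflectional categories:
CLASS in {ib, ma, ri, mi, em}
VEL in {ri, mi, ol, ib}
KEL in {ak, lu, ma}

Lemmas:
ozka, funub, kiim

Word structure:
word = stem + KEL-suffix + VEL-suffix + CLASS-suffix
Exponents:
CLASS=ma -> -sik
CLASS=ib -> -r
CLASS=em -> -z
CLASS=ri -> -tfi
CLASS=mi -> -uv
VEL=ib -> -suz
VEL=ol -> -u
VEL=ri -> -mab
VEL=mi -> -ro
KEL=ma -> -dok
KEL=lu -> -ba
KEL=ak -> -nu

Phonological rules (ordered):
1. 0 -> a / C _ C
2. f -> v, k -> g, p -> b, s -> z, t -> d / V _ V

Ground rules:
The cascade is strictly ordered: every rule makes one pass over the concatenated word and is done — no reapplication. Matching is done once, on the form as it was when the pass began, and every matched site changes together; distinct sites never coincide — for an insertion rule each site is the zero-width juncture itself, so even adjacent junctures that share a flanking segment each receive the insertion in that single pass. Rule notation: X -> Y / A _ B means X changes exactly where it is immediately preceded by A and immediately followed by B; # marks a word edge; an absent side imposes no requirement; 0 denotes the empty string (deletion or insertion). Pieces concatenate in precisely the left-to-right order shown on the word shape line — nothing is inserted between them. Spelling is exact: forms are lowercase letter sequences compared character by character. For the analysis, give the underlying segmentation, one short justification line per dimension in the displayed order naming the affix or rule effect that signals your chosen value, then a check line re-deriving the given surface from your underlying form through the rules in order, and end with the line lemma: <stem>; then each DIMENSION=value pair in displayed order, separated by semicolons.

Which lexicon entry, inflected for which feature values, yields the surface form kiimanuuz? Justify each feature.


underlying: kiim-nu-u-z
CLASS=em - signalled by the affix -z
VEL=ol - signalled by the affix -u
KEL=ak - signalled by the affix -nu
check: kiimnuuz -> kiimanuuz -> kiimanuuz
lemma: kiim; CLASS=em; VEL=ol; KEL=ak


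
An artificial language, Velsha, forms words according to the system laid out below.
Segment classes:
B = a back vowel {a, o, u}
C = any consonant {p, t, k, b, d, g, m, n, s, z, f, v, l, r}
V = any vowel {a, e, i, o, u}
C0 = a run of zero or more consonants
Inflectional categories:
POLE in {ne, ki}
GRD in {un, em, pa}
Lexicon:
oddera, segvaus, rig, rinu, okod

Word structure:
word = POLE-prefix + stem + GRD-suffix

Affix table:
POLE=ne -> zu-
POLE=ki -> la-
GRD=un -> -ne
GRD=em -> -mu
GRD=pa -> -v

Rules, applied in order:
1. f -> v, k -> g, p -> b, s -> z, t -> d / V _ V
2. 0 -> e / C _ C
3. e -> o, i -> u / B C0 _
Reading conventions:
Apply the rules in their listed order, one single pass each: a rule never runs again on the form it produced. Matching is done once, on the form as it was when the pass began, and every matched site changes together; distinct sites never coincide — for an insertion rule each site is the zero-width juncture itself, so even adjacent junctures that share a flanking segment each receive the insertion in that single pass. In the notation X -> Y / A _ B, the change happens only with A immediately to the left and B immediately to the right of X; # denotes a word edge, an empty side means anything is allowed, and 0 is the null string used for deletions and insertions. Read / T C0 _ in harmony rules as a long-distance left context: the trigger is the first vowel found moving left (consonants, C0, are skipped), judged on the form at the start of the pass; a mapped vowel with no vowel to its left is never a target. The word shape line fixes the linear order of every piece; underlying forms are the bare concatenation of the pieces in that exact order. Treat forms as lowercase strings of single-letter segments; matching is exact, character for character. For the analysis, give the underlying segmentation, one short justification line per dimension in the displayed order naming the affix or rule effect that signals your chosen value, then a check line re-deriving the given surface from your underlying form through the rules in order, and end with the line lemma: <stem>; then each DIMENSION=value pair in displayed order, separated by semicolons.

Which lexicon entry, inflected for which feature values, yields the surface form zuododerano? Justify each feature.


underlying: zu-oddera-ne
POLE=ne - signalled by the affix zu-
GRD=un - signalled by the affix -ne
check: zuodderane -> zuodderane -> zuodederane -> zuododerano
lemma: oddera; POLE=ne; GRD=un


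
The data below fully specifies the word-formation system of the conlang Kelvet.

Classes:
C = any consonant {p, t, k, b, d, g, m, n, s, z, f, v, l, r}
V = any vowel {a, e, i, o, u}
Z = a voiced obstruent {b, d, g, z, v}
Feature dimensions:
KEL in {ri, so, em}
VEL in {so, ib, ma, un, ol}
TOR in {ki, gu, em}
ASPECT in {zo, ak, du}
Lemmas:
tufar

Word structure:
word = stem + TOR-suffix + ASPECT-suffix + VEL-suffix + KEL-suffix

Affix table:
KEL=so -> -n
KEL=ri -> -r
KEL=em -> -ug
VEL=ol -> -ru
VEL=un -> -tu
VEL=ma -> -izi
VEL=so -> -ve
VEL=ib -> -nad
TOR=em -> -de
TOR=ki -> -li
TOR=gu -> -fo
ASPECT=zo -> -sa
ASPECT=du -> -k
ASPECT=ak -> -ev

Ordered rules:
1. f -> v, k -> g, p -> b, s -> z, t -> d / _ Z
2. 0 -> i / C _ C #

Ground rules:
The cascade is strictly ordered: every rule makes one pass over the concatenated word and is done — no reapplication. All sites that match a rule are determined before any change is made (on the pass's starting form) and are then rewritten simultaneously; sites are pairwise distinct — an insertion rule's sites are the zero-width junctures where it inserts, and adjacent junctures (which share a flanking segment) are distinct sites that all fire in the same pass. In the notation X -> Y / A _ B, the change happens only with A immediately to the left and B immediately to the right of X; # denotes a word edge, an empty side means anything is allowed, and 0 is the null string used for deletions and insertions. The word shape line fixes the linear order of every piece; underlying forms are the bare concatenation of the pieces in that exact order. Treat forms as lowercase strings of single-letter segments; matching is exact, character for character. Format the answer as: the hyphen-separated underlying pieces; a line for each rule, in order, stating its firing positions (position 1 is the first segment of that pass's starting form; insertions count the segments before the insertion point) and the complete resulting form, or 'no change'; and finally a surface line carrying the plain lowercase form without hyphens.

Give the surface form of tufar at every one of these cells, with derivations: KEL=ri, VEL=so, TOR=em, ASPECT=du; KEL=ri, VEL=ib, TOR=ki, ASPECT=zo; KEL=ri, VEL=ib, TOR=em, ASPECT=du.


cell KEL=ri, VEL=so, TOR=em, ASPECT=du:
underlying: tufar-de-k-ve-r
1. f -> v, k -> g, p -> b, s -> z, t -> d / _ Z: fires at position(s) 8: tufardegver
2. 0 -> i / C _ C #: no change
surface: tufardegver

cell KEL=ri, VEL=ib, TOR=ki, ASPECT=zo:
underlying: tufar-li-sa-nad-r
1. f -> v, k -> g, p -> b, s -> z, t -> d / _ Z: no change
2. 0 -> i / C _ C #: inserts after position(s) 12: tufarlisanadir
surface: tufarlisanadir

cell KEL=ri, VEL=ib, TOR=em, ASPECT=du:
underlying: tufar-de-k-nad-r
1. f -> v, k -> g, p -> b, s -> z, t -> d / _ Z: no change
2. 0 -> i / C _ C #: inserts after position(s) 11: tufardeknadir
surface: tufardeknadir


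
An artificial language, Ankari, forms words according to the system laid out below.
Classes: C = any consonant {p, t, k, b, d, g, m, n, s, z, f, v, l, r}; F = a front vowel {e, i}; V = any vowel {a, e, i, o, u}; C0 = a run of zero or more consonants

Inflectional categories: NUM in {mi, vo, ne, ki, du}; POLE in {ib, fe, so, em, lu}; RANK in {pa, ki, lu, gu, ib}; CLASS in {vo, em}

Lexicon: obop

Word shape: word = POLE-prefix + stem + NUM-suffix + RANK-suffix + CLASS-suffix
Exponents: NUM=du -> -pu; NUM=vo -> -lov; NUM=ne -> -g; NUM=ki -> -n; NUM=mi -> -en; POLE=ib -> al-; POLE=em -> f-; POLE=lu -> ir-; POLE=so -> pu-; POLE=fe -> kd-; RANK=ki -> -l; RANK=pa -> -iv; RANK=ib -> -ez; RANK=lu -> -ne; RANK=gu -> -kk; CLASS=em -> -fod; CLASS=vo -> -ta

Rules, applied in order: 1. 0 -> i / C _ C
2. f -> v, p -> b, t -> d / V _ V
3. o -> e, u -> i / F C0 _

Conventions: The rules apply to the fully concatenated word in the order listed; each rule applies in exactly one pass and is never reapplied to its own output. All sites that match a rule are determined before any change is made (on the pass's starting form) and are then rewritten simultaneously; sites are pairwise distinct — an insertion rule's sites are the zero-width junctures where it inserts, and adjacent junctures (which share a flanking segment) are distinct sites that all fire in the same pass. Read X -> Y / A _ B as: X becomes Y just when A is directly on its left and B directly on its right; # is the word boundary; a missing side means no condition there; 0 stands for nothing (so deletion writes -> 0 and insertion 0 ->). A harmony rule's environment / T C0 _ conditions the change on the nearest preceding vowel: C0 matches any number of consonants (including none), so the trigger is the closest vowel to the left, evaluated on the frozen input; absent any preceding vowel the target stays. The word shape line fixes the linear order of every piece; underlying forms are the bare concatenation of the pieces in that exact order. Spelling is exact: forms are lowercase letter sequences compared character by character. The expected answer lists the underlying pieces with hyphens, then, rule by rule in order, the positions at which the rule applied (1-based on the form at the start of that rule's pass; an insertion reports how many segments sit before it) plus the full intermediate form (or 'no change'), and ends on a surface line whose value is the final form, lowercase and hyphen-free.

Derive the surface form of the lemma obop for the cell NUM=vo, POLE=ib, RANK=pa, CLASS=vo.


underlying: al-obop-lov-iv-ta
1. 0 -> i / C _ C: inserts after position(s) 6, 11: alobopilovivita
2. f -> v, p -> b, t -> d / V _ V: fires at position(s) 6, 14: alobobilovivida
3. o -> e, u -> i / F C0 _: fires at position(s) 9: alobobilevivida
surface: alobobilevivida


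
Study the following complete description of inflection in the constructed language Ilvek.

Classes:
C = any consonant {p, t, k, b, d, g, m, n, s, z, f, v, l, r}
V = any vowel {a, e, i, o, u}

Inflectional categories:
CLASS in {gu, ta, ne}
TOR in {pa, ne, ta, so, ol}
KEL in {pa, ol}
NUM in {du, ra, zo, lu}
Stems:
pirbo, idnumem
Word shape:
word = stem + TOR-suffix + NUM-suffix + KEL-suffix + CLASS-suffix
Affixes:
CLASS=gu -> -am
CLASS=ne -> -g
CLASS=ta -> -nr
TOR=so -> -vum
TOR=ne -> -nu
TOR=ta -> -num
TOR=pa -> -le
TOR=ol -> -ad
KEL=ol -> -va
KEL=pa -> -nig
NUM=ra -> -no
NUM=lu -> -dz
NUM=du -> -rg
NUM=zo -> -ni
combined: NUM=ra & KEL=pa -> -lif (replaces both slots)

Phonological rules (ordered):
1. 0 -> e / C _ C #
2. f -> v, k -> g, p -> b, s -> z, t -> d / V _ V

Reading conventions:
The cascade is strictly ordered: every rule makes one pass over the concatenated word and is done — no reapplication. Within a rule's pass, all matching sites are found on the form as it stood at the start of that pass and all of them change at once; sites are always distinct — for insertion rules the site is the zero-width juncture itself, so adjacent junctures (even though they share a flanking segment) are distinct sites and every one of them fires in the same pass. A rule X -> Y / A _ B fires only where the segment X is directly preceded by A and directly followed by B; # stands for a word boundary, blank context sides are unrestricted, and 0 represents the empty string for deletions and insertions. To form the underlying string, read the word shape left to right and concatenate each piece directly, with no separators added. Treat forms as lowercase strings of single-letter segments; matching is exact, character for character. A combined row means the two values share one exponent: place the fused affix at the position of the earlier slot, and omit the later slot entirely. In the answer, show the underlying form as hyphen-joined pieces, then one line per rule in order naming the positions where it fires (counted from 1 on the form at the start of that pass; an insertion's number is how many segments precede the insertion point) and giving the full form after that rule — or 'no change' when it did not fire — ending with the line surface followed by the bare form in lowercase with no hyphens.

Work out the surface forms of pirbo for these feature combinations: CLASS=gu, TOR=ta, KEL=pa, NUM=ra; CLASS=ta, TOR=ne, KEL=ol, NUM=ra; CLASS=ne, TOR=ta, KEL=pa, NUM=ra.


cell CLASS=gu, TOR=ta, KEL=pa, NUM=ra:
underlying: pirbo-num-lif-am
1. 0 -> e / C _ C #: no change
2. f -> v, k -> g, p -> b, s -> z, t -> d / V _ V: fires at position(s) 11: pirbonumlivam
surface: pirbonumlivam

cell CLASS=ta, TOR=ne, KEL=ol, NUM=ra:
underlying: pirbo-nu-no-va-nr
1. 0 -> e / C _ C #: inserts after position(s) 12: pirbonunovaner
2. f -> v, k -> g, p -> b, s -> z, t -> d / V _ V: no change
surface: pirbonunovaner

cell CLASS=ne, TOR=ta, KEL=pa, NUM=ra:
underlying: pirbo-num-lif-g
1. 0 -> e / C _ C #: inserts after position(s) 11: pirbonumlifeg
2. f -> v, k -> g, p -> b, s -> z, t -> d / V _ V: fires at position(s) 11: pirbonumliveg
surface: pirbonumliveg


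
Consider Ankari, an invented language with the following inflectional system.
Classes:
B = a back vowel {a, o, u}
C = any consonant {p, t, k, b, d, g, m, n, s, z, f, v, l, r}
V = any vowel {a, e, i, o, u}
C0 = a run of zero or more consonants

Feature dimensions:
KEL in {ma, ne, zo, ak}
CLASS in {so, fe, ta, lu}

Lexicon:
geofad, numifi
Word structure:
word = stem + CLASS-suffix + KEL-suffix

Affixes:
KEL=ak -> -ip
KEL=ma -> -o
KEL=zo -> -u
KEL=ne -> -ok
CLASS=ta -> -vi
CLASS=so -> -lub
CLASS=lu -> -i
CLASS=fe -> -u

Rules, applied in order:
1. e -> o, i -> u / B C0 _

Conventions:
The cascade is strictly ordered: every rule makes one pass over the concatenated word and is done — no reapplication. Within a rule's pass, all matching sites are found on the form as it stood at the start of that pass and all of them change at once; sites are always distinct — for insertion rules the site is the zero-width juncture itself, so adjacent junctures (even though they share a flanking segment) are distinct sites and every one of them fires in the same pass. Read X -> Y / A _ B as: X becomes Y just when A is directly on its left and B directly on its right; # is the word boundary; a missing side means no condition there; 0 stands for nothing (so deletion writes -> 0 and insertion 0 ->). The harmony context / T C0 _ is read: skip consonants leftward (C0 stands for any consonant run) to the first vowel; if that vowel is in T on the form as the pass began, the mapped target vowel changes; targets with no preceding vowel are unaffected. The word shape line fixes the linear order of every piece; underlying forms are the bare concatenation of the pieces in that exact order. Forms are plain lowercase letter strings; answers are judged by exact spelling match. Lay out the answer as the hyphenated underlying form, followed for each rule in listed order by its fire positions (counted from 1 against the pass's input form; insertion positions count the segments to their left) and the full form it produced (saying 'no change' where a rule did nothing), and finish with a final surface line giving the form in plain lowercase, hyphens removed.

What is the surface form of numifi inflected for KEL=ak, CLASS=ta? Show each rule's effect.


underlying: numifi-vi-ip
1. e -> o, i -> u / B C0 _: fires at position(s) 4: numufiviip
surface: numufiviip


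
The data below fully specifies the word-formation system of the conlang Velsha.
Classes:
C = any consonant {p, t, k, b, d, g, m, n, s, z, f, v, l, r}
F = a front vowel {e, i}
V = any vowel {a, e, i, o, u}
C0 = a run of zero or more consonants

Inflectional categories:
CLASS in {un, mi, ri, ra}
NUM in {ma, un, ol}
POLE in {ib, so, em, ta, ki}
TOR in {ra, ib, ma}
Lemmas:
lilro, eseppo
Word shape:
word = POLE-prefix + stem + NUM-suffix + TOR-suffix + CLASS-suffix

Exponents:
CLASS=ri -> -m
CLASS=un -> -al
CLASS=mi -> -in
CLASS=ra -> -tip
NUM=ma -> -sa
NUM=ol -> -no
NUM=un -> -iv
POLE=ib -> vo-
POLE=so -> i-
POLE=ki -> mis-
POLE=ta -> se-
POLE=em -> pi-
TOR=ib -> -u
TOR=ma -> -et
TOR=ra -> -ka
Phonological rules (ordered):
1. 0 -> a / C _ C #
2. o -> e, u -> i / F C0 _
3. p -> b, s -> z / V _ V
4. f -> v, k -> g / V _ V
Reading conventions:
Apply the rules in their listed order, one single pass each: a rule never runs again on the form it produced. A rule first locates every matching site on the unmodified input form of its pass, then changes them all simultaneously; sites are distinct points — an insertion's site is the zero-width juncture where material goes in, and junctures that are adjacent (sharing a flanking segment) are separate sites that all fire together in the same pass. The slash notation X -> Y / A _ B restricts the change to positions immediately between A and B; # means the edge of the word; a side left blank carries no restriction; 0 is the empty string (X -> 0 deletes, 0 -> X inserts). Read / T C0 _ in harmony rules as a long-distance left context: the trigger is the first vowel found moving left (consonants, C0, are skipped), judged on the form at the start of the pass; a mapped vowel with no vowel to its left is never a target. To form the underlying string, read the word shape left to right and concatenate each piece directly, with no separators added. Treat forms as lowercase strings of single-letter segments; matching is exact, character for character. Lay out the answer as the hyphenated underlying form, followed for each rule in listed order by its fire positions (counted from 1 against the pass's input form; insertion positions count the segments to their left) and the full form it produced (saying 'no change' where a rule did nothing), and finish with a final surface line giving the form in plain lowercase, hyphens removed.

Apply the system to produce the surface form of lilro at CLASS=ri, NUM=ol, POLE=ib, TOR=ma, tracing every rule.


underlying: vo-lilro-no-et-m
1. 0 -> a / C _ C #: inserts after position(s) 11: volilronoetam
2. o -> e, u -> i / F C0 _: fires at position(s) 7: volilrenoetam
3. p -> b, s -> z / V _ V: no change
4. f -> v, k -> g / V _ V: no change
surface: volilrenoetam


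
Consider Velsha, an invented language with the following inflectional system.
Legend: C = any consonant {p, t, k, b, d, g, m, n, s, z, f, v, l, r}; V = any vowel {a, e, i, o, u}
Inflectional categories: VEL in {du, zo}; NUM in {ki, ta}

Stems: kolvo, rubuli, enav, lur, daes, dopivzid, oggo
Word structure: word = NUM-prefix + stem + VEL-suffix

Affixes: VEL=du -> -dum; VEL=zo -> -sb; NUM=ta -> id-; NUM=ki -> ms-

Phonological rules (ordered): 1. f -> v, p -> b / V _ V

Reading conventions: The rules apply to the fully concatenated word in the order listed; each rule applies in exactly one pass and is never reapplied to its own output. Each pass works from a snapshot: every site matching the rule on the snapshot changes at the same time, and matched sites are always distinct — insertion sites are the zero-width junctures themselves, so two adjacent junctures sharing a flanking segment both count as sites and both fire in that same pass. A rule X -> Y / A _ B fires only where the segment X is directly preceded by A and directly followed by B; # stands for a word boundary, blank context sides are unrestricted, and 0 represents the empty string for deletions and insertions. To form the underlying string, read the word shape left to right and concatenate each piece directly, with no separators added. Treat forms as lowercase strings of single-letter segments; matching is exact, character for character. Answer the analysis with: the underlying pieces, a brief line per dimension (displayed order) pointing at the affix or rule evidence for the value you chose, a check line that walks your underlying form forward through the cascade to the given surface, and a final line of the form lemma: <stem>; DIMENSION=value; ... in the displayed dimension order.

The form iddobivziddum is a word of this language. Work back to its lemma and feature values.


underlying: id-dopivzid-dum
VEL=du - signalled by the affix -dum
NUM=ta - signalled by the affix id-
check: iddopivziddum -> iddobivziddum
lemma: dopivzid; VEL=du; NUM=ta


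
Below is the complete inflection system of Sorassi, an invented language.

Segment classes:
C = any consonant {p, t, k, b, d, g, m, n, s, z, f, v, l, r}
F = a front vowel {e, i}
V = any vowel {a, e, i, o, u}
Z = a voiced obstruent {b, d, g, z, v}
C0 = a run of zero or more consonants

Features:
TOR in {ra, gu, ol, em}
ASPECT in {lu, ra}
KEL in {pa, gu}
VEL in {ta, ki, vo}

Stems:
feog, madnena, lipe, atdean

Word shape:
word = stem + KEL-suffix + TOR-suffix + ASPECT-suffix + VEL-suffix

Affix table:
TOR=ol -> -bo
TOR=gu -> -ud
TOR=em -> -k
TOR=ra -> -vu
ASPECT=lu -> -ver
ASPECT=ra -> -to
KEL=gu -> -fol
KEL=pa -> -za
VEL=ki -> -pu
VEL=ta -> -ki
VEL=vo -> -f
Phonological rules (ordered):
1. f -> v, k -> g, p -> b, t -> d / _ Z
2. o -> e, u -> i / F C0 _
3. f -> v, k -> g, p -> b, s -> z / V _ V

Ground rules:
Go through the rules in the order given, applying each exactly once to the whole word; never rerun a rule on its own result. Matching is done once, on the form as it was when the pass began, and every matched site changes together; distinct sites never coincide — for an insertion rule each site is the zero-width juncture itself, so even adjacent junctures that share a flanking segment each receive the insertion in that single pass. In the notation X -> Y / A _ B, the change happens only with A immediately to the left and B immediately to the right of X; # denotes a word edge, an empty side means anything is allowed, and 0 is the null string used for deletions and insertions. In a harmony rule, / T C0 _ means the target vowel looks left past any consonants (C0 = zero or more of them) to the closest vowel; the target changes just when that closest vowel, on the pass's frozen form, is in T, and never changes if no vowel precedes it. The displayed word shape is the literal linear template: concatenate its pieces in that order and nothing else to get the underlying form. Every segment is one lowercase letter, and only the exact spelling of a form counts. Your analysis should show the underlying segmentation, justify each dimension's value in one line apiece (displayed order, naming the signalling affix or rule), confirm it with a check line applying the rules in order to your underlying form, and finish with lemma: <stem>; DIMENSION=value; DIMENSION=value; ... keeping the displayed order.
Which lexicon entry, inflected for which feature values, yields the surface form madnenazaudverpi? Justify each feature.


underlying: madnena-za-ud-ver-pu
TOR=gu - signalled by the affix -ud
ASPECT=lu - signalled by the affix -ver
KEL=pa - signalled by the affix -za
VEL=ki - signalled by the affix -pu
check: madnenazaudverpu -> madnenazaudverpu -> madnenazaudverpi -> madnenazaudverpi
lemma: madnena; TOR=gu; ASPECT=lu; KEL=pa; VEL=ki


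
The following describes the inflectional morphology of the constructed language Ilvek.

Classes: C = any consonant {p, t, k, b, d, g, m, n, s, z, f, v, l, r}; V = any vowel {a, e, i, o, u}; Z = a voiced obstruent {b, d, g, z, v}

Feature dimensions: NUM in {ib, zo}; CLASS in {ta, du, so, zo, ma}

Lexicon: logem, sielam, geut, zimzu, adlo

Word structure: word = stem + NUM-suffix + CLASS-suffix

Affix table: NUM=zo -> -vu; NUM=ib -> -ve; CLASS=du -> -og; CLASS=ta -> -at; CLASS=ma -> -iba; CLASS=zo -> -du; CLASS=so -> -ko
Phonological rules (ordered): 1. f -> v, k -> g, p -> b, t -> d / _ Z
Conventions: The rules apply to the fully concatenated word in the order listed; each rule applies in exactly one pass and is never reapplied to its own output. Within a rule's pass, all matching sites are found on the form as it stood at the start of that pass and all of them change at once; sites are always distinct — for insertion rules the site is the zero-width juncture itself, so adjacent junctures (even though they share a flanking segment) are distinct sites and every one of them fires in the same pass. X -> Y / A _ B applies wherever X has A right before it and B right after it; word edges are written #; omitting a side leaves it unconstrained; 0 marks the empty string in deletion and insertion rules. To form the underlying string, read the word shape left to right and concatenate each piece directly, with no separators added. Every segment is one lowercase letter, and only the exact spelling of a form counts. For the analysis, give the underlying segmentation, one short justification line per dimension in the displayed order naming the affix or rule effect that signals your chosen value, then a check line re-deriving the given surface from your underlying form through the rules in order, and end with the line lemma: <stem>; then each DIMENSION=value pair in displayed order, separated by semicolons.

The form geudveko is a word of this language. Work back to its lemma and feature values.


underlying: geut-ve-ko
NUM=ib - signalled by the affix -ve
CLASS=so - signalled by the affix -ko
check: geutveko -> geudveko
lemma: geut; NUM=ib; CLASS=so


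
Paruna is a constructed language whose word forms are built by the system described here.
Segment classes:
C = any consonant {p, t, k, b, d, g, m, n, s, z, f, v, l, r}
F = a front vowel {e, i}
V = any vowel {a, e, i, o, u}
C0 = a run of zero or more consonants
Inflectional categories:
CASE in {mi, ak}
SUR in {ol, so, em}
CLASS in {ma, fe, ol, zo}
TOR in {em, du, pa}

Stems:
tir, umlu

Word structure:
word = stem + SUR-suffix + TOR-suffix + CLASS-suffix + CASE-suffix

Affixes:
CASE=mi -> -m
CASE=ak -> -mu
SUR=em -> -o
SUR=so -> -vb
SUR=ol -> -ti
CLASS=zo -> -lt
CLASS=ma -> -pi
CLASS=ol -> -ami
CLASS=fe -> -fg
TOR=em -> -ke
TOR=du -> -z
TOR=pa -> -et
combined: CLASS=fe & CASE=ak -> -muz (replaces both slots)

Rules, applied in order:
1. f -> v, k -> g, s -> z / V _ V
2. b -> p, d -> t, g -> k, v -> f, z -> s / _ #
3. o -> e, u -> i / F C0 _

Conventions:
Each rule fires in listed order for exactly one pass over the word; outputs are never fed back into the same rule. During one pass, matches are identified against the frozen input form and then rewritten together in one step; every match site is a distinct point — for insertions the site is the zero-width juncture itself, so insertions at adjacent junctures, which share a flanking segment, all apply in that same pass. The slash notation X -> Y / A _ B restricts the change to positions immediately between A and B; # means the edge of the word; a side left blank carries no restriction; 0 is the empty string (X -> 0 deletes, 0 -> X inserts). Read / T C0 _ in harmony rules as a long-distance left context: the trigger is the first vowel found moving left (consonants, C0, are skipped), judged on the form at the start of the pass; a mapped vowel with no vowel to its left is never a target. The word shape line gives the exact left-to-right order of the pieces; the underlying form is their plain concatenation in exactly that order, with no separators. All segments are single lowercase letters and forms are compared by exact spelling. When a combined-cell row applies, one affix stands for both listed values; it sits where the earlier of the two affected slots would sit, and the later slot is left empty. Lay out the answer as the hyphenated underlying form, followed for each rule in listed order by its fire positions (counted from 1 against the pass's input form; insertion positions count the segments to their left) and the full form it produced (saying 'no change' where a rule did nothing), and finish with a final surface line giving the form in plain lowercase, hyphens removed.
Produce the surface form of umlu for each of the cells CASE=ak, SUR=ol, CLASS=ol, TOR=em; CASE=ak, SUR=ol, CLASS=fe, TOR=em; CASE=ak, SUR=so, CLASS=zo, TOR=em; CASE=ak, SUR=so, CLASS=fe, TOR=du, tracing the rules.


cell CASE=ak, SUR=ol, CLASS=ol, TOR=em:
underlying: umlu-ti-ke-ami-mu
1. f -> v, k -> g, s -> z / V _ V: fires at position(s) 7: umlutigeamimu
2. b -> p, d -> t, g -> k, v -> f, z -> s / _ #: no change
3. o -> e, u -> i / F C0 _: fires at position(s) 13: umlutigeamimi
surface: umlutigeamimi

cell CASE=ak, SUR=ol, CLASS=fe, TOR=em:
underlying: umlu-ti-ke-muz
1. f -> v, k -> g, s -> z / V _ V: fires at position(s) 7: umlutigemuz
2. b -> p, d -> t, g -> k, v -> f, z -> s / _ #: fires at position(s) 11: umlutigemus
3. o -> e, u -> i / F C0 _: fires at position(s) 10: umlutigemis
surface: umlutigemis

cell CASE=ak, SUR=so, CLASS=zo, TOR=em:
underlying: umlu-vb-ke-lt-mu
1. f -> v, k -> g, s -> z / V _ V: no change
2. b -> p, d -> t, g -> k, v -> f, z -> s / _ #: no change
3. o -> e, u -> i / F C0 _: fires at position(s) 12: umluvbkeltmi
surface: umluvbkeltmi

cell CASE=ak, SUR=so, CLASS=fe, TOR=du:
underlying: umlu-vb-z-muz
1. f -> v, k -> g, s -> z / V _ V: no change
2. b -> p, d -> t, g -> k, v -> f, z -> s / _ #: fires at position(s) 10: umluvbzmus
3. o -> e, u -> i / F C0 _: no change
surface: umluvbzmus


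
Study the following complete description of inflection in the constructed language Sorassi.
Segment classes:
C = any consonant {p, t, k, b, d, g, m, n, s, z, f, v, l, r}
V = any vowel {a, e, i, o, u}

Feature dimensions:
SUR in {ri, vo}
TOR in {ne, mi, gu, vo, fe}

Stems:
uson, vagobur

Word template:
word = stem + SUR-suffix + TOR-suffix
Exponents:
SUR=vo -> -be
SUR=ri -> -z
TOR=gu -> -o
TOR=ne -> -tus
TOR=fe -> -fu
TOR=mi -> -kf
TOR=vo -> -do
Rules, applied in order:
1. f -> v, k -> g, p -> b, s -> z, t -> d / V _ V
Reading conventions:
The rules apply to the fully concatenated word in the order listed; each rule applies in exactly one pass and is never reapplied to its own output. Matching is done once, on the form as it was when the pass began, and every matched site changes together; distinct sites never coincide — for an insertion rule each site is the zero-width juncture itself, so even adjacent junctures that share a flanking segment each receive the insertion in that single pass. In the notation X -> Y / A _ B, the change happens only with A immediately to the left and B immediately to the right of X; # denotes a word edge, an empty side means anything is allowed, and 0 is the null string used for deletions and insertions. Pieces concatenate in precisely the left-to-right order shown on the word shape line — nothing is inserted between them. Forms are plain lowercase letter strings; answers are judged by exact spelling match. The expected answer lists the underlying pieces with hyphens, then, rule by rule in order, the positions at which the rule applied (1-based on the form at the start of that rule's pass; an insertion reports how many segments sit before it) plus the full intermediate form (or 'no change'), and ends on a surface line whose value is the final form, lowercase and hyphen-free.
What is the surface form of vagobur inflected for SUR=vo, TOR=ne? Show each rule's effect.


underlying: vagobur-be-tus
1. f -> v, k -> g, p -> b, s -> z, t -> d / V _ V: fires at position(s) 10: vagoburbedus
surface: vagoburbedus


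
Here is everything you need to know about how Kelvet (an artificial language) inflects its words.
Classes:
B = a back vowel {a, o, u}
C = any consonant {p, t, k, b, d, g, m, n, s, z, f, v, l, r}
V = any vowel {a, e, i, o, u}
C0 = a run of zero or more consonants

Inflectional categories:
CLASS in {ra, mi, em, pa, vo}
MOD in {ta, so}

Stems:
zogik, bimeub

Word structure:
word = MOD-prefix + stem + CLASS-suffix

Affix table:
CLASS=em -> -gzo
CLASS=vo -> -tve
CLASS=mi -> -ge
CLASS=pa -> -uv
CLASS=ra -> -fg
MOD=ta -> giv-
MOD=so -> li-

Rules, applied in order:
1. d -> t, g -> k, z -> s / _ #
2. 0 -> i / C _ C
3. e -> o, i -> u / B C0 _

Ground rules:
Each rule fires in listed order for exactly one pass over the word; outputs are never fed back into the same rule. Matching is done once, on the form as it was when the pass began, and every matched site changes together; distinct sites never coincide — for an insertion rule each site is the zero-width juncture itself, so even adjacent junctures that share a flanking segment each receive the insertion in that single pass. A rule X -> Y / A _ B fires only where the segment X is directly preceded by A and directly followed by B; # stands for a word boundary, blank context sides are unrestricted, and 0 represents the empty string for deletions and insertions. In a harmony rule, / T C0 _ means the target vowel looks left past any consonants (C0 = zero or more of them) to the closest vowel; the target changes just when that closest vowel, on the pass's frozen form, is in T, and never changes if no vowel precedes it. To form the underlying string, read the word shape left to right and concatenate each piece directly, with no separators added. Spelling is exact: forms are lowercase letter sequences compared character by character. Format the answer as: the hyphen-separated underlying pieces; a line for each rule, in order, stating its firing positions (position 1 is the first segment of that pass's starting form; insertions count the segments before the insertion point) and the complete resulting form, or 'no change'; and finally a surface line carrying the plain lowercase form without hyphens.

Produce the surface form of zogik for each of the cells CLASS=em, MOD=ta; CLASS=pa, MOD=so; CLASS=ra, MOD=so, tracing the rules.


cell CLASS=em, MOD=ta:
underlying: giv-zogik-gzo
1. d -> t, g -> k, z -> s / _ #: no change
2. 0 -> i / C _ C: inserts after position(s) 3, 8, 9: givizogikigizo
3. e -> o, i -> u / B C0 _: fires at position(s) 8: givizogukigizo
surface: givizogukigizo

cell CLASS=pa, MOD=so:
underlying: li-zogik-uv
1. d -> t, g -> k, z -> s / _ #: no change
2. 0 -> i / C _ C: no change
3. e -> o, i -> u / B C0 _: fires at position(s) 6: lizogukuv
surface: lizogukuv

cell CLASS=ra, MOD=so:
underlying: li-zogik-fg
1. d -> t, g -> k, z -> s / _ #: fires at position(s) 9: lizogikfk
2. 0 -> i / C _ C: inserts after position(s) 7, 8: lizogikifik
3. e -> o, i -> u / B C0 _: fires at position(s) 6: lizogukifik
surface: lizogukifik


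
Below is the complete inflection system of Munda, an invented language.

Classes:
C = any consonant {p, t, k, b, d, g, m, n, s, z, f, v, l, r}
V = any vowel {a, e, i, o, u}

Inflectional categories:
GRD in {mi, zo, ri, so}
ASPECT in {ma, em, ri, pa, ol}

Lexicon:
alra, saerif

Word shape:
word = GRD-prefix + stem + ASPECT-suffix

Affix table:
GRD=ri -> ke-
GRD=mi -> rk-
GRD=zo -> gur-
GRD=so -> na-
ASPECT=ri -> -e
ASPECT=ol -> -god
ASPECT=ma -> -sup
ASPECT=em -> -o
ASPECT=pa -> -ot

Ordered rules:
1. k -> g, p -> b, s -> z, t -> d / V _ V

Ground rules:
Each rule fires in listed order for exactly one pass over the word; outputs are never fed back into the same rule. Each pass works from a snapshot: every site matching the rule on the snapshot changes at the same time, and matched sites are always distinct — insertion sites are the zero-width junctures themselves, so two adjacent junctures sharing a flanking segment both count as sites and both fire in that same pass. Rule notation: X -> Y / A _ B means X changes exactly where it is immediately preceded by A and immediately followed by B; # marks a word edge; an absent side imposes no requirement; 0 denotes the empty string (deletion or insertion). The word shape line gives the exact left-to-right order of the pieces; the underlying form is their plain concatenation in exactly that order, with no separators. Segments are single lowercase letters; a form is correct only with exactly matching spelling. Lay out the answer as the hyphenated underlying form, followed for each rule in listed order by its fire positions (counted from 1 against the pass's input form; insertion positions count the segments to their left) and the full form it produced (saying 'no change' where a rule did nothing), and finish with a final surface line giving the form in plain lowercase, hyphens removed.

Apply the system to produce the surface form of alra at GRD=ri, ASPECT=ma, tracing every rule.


underlying: ke-alra-sup
1. k -> g, p -> b, s -> z, t -> d / V _ V: fires at position(s) 7: kealrazup
surface: kealrazup
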